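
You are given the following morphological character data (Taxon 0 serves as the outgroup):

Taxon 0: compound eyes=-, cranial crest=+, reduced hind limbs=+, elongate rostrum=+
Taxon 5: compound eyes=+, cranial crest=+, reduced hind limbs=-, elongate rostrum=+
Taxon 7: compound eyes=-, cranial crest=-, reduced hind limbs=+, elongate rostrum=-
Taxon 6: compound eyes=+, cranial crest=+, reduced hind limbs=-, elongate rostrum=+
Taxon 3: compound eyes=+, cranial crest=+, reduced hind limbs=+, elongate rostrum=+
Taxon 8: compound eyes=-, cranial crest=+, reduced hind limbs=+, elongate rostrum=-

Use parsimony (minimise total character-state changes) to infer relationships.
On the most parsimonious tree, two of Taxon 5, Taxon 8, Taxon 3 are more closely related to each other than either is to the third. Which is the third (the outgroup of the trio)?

Taxon 8

Character polarity is set by the outgroup: the derived state is whichever differs from the outgroup's state, so for cranial crest, reduced hind limbs, elongate rostrum the derived state is '-', and for the remaining characters it is '+'.
Only Taxon 3, Taxon 5, and Taxon 6 show the derived state '+' for compound eyes, supporting them as a clade.
cranial crest: derived state '-' in Taxon 7 only — an autapomorphy, so it tells us nothing about relationships among taxa.
Only Taxon 5 and Taxon 6 show the derived state '-' for reduced hind limbs, supporting them as a clade.
Only Taxon 7 and Taxon 8 show the derived state '-' for elongate rostrum, supporting them as a clade.
Most parsimonious ingroup topology: (((Taxon 5,Taxon 6),Taxon 3),(Taxon 7,Taxon 8)).
Taxon 3 and Taxon 5 share a more recent common ancestor with each other than either does with Taxon 8, so Taxon 8 is the least closely related of the three.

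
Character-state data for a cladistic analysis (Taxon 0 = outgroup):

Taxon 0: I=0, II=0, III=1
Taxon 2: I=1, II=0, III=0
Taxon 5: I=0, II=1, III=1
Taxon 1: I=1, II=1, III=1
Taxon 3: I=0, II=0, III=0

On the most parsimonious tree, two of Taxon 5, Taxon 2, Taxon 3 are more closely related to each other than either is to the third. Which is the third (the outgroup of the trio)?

Taxon 5

Character polarity is set by the outgroup: the derived state is whichever differs from the outgroup's state, so for III the derived state is '0', and for the remaining characters it is '1'.
I (state '1') occurs in Taxon 1 and Taxon 2 but conflicts with the nesting implied by the other characters — most parsimoniously interpreted as homoplasy.
Only Taxon 1 and Taxon 5 show the derived state '1' for II, supporting them as a clade.
III (derived state '0') is shared by Taxon 2 and Taxon 3 — a synapomorphy uniting that clade.
Most parsimonious ingroup topology: ((Taxon 5,Taxon 1),(Taxon 3,Taxon 2)).
Taxon 3 and Taxon 2 share a more recent common ancestor with each other than either does with Taxon 5, so Taxon 5 is the least closely related of the three.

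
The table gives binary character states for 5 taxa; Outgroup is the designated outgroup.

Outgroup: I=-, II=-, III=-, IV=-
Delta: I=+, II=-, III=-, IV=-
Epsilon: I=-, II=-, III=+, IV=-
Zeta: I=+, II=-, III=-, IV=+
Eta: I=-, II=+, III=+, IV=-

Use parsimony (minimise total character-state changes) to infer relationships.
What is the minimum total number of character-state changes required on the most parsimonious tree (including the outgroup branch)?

4

The outgroup has state '-' for every character, so '+' is the derived state throughout.
I: derived state '+' in Delta and Zeta only — synapomorphy for {Delta, Zeta}.
II (derived state '+') is unique to Eta (autapomorphy; uninformative for grouping).
Only Epsilon and Eta show the derived state '+' for III, supporting them as a clade.
IV (derived state '+') is unique to Zeta (autapomorphy; uninformative for grouping).
Most parsimonious ingroup topology: ((Delta,Zeta),(Epsilon,Eta)).
Changes per character on this tree: I: 1; II: 1; III: 1; IV: 1.
Total = 4.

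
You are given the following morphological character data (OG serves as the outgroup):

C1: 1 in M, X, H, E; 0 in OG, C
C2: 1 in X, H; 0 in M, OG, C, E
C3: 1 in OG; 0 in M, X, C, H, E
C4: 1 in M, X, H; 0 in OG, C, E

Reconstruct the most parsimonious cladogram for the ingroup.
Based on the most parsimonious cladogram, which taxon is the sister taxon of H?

X

Character polarity is set by the outgroup: the derived state is whichever differs from the outgroup's state, so for C3 the derived state is '0', and for the remaining characters it is '1'.
Only E, H, M, and X show the derived state '1' for C1, supporting them as a clade.
C2: derived state '1' in H and X only — synapomorphy for {H, X}.
All ingroup taxa share the derived state '0' for C3; it defines the ingroup but does not resolve relationships within it.
Only H, M, and X show the derived state '1' for C4, supporting them as a clade.
Most parsimonious ingroup topology: ((((X,H),M),E),C).
H and X form a cherry on this tree, so they are sister taxa.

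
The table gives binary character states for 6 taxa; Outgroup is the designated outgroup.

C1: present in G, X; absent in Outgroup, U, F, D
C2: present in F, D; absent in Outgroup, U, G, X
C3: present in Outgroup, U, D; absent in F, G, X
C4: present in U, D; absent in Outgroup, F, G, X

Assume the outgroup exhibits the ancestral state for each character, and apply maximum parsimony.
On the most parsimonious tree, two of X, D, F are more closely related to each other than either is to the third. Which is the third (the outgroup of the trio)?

D

Character polarity is set by the outgroup: the derived state is whichever differs from the outgroup's state, so for C3 the derived state is 'absent', and for the remaining characters it is 'present'.
C1 (derived state 'present') is shared by G and X — a synapomorphy uniting that clade.
C2 groups D and F, which is incompatible with the clades supported by the remaining characters; treating it as convergent (homoplasy) costs fewer steps than any alternative tree.
Only F, G, and X show the derived state 'absent' for C3, supporting them as a clade.
Only D and U show the derived state 'present' for C4, supporting them as a clade.
Most parsimonious ingroup topology: ((U,D),(F,(G,X))).
F and X share a more recent common ancestor with each other than either does with D, so D is the least closely related of the three.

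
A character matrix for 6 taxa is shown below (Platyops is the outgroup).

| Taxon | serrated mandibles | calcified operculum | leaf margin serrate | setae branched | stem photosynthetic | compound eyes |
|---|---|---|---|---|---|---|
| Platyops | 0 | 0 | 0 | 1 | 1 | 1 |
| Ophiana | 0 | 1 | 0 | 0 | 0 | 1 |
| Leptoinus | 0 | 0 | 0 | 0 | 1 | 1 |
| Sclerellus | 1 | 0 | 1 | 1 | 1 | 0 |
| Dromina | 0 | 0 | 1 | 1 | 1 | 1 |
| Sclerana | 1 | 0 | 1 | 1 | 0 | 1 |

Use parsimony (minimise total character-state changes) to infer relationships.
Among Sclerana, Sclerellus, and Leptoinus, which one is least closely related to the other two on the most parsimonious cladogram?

Leptoinus

Character polarity is set by the outgroup: the derived state is whichever differs from the outgroup's state, so for setae branched, stem photosynthetic, compound eyes the derived state is '0', and for the remaining characters it is '1'.
Only Sclerana and Sclerellus show the derived state '1' for serrated mandibles, supporting them as a clade.
calcified operculum (derived state '1') is unique to Ophiana (autapomorphy; uninformative for grouping).
leaf margin serrate: derived state '1' in Dromina, Sclerana, and Sclerellus only — synapomorphy for {Dromina, Sclerana, Sclerellus}.
setae branched: derived state '0' in Leptoinus and Ophiana only — synapomorphy for {Leptoinus, Ophiana}.
stem photosynthetic groups Ophiana and Sclerana, which is incompatible with the clades supported by the remaining characters; treating it as convergent (homoplasy) costs fewer steps than any alternative tree.
compound eyes (derived state '0') is unique to Sclerellus (autapomorphy; uninformative for grouping).
Most parsimonious ingroup topology: ((Ophiana,Leptoinus),((Sclerellus,Sclerana),Dromina)).
Sclerellus and Sclerana share a more recent common ancestor with each other than either does with Leptoinus, so Leptoinus is the least closely related of the three.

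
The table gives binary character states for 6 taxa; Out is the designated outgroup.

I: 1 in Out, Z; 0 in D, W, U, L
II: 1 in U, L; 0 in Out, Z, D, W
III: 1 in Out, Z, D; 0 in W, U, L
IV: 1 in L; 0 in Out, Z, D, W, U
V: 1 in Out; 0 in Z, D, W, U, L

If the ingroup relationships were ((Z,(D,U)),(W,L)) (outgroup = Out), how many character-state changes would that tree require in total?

8

Map each character onto ((Z,(D,U)),(W,L)) (rooted by Out) and count the minimum state changes it requires (Fitch parsimony):
I: 2; II: 2; III: 2; IV: 1; V: 1.
Total tree length = 8.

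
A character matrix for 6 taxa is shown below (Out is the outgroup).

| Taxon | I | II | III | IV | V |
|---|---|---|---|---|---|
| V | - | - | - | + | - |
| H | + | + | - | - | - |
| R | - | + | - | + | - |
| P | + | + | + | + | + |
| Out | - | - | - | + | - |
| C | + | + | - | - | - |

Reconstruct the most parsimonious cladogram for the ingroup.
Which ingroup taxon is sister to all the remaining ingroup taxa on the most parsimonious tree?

Character polarity is set by the outgroup: the derived state is whichever differs from the outgroup's state, so for IV the derived state is '-', and for the remaining characters it is '+'.
I (derived state '+') is shared by C, H, and P — a synapomorphy uniting that clade.
II (derived state '+') is shared by C, H, P, and R — a synapomorphy uniting that clade.
III (derived state '+') is unique to P (autapomorphy; uninformative for grouping).
IV (derived state '-') is shared by C and H — a synapomorphy uniting that clade.
V: derived state '+' in P only — an autapomorphy, so it tells us nothing about relationships among taxa.
Most parsimonious ingroup topology: (V,((P,(C,H)),R)).
V is sister to the clade containing all other ingroup taxa, so it is the earliest-diverging (most basal) ingroup lineage.

V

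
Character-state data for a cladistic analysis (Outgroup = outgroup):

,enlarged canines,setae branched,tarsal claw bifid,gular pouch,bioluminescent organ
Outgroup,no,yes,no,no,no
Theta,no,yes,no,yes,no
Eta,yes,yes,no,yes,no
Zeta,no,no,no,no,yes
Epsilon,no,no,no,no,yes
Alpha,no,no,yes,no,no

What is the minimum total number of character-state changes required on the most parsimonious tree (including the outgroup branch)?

5

Character polarity is set by the outgroup: the derived state is whichever differs from the outgroup's state, so for setae branched the derived state is 'no', and for the remaining characters it is 'yes'.
enlarged canines (derived state 'yes') is unique to Eta (autapomorphy; uninformative for grouping).
setae branched: derived state 'no' in Alpha, Epsilon, and Zeta only — synapomorphy for {Alpha, Epsilon, Zeta}.
tarsal claw bifid: derived state 'yes' in Alpha only — an autapomorphy, so it tells us nothing about relationships among taxa.
gular pouch (derived state 'yes') is shared by Eta and Theta — a synapomorphy uniting that clade.
bioluminescent organ (derived state 'yes') is shared by Epsilon and Zeta — a synapomorphy uniting that clade.
Most parsimonious ingroup topology: ((Theta,Eta),((Zeta,Epsilon),Alpha)).
Changes per character on this tree: enlarged canines: 1; setae branched: 1; tarsal claw bifid: 1; gular pouch: 1; bioluminescent organ: 1.
Total = 5.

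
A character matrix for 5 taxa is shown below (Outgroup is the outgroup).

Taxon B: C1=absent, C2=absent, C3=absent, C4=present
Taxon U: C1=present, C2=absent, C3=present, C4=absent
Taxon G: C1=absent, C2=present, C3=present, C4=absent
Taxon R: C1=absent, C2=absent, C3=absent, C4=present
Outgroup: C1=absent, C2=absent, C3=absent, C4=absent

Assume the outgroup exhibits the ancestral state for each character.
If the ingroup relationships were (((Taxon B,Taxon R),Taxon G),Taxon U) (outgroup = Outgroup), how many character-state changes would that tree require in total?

5

Map each character onto (((Taxon B,Taxon R),Taxon G),Taxon U) (rooted by Outgroup) and count the minimum state changes it requires (Fitch parsimony):
C1: 1; C2: 1; C3: 2; C4: 1.
Total tree length = 5.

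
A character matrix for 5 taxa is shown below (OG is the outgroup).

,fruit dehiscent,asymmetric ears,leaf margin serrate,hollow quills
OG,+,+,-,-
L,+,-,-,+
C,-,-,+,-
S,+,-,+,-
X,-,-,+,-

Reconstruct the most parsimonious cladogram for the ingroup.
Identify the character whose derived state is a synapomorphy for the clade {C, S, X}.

leaf margin serrate

Character polarity is set by the outgroup: the derived state is whichever differs from the outgroup's state, so for fruit dehiscent, asymmetric ears the derived state is '-', and for the remaining characters it is '+'.
Only C and X show the derived state '-' for fruit dehiscent, supporting them as a clade.
All ingroup taxa share the derived state '-' for asymmetric ears; it defines the ingroup but does not resolve relationships within it.
Only C, S, and X show the derived state '+' for leaf margin serrate, supporting them as a clade.
hollow quills (derived state '+') is unique to L (autapomorphy; uninformative for grouping).
Most parsimonious ingroup topology: (((X,C),S),L).
The clade {C, S, X} is supported by leaf margin serrate: its derived state '+' occurs in exactly those taxa and in no other taxon (including the outgroup).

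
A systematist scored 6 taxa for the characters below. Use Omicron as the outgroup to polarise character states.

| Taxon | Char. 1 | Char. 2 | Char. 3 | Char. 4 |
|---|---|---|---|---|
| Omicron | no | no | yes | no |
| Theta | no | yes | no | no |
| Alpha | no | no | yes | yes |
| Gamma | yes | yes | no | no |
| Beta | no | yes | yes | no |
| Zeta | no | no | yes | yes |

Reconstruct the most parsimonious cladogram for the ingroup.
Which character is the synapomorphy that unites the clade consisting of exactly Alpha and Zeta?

Character polarity is set by the outgroup: the derived state is whichever differs from the outgroup's state, so for Char. 3 the derived state is 'no', and for the remaining characters it is 'yes'.
Char. 1: derived state 'yes' in Gamma only — an autapomorphy, so it tells us nothing about relationships among taxa.
Only Beta, Gamma, and Theta show the derived state 'yes' for Char. 2, supporting them as a clade.
Only Gamma and Theta show the derived state 'no' for Char. 3, supporting them as a clade.
Only Alpha and Zeta show the derived state 'yes' for Char. 4, supporting them as a clade.
Most parsimonious ingroup topology: (((Theta,Gamma),Beta),(Alpha,Zeta)).
The clade {Alpha, Zeta} is supported by Char. 4: its derived state 'yes' occurs in exactly those taxa and in no other taxon (including the outgroup).

Char. 4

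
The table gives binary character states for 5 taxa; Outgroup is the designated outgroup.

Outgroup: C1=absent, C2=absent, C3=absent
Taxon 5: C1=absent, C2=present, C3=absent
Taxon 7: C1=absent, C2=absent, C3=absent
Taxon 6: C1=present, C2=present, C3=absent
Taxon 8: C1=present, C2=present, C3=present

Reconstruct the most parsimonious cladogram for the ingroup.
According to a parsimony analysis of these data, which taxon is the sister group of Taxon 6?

Taxon 8

The outgroup has state 'absent' for every character, so 'present' is the derived state throughout.
C1: derived state 'present' in Taxon 6 and Taxon 8 only — synapomorphy for {Taxon 6, Taxon 8}.
C2: derived state 'present' in Taxon 5, Taxon 6, and Taxon 8 only — synapomorphy for {Taxon 5, Taxon 6, Taxon 8}.
C3: derived state 'present' in Taxon 8 only — an autapomorphy, so it tells us nothing about relationships among taxa.
Most parsimonious ingroup topology: ((Taxon 5,(Taxon 6,Taxon 8)),Taxon 7).
Taxon 6 and Taxon 8 form a cherry on this tree, so they are sister taxa.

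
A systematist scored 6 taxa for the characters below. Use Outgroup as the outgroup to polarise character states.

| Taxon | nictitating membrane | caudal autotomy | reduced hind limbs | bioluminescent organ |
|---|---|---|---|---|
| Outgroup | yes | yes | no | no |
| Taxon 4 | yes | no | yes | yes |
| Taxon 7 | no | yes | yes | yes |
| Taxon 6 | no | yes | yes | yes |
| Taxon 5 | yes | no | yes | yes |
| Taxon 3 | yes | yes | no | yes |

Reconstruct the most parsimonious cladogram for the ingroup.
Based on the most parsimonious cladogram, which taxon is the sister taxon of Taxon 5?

Character polarity is set by the outgroup: the derived state is whichever differs from the outgroup's state, so for nictitating membrane, caudal autotomy the derived state is 'no', and for the remaining characters it is 'yes'.
nictitating membrane: derived state 'no' in Taxon 6 and Taxon 7 only — synapomorphy for {Taxon 6, Taxon 7}.
caudal autotomy (derived state 'no') is shared by Taxon 4 and Taxon 5 — a synapomorphy uniting that clade.
reduced hind limbs: derived state 'yes' in Taxon 4, Taxon 5, Taxon 6, and Taxon 7 only — synapomorphy for {Taxon 4, Taxon 5, Taxon 6, Taxon 7}.
All ingroup taxa share the derived state 'yes' for bioluminescent organ; it defines the ingroup but does not resolve relationships within it.
Most parsimonious ingroup topology: (((Taxon 4,Taxon 5),(Taxon 7,Taxon 6)),Taxon 3).
Taxon 5 and Taxon 4 form a cherry on this tree, so they are sister taxa.

Taxon 4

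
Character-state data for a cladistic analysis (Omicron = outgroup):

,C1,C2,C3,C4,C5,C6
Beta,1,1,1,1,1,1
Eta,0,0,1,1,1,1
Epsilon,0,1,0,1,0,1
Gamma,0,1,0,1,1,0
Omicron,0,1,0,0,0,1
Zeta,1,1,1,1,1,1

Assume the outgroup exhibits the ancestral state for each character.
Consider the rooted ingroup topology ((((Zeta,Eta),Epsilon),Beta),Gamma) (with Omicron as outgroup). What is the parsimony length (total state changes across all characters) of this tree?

9

Map each character onto ((((Zeta,Eta),Epsilon),Beta),Gamma) (rooted by Omicron) and count the minimum state changes it requires (Fitch parsimony):
C1: 2; C2: 1; C3: 2; C4: 1; C5: 2; C6: 1.
Total tree length = 9.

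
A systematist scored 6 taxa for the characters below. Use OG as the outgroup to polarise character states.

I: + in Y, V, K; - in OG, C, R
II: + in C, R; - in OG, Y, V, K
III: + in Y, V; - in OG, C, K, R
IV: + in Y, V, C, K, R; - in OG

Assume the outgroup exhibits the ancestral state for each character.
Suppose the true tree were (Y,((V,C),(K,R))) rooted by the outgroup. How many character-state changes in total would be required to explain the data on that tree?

Map each character onto (Y,((V,C),(K,R))) (rooted by OG) and count the minimum state changes it requires (Fitch parsimony):
I: 3; II: 2; III: 2; IV: 1.
Total tree length = 8.

8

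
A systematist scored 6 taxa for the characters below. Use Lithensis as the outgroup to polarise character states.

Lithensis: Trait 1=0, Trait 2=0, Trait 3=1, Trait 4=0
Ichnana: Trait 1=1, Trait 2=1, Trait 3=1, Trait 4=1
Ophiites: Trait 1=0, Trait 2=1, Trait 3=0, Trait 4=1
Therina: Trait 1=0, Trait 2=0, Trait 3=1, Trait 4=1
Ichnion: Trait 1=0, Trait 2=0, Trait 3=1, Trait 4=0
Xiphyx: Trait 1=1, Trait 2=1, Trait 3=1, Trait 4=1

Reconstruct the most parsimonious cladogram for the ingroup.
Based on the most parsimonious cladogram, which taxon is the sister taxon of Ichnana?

Xiphyx

Character polarity is set by the outgroup: the derived state is whichever differs from the outgroup's state, so for Trait 3 the derived state is '0', and for the remaining characters it is '1'.
Only Ichnana and Xiphyx show the derived state '1' for Trait 1, supporting them as a clade.
Only Ichnana, Ophiites, and Xiphyx show the derived state '1' for Trait 2, supporting them as a clade.
Trait 3: derived state '0' in Ophiites only — an autapomorphy, so it tells us nothing about relationships among taxa.
Only Ichnana, Ophiites, Therina, and Xiphyx show the derived state '1' for Trait 4, supporting them as a clade.
Most parsimonious ingroup topology: ((((Ichnana,Xiphyx),Ophiites),Therina),Ichnion).
Ichnana and Xiphyx form a cherry on this tree, so they are sister taxa.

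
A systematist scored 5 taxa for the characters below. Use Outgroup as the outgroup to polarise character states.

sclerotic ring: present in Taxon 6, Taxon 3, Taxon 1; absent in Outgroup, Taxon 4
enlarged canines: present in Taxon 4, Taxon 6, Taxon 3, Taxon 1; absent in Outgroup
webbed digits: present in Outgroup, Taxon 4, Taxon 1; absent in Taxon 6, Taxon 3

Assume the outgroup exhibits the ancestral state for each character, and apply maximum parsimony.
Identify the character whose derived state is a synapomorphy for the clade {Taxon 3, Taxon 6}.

webbed digits

Character polarity is set by the outgroup: the derived state is whichever differs from the outgroup's state, so for webbed digits the derived state is 'absent', and for the remaining characters it is 'present'.
sclerotic ring: derived state 'present' in Taxon 1, Taxon 3, and Taxon 6 only — synapomorphy for {Taxon 1, Taxon 3, Taxon 6}.
enlarged canines (derived state 'present') is shared by all ingroup taxa — unites the whole ingroup.
Only Taxon 3 and Taxon 6 show the derived state 'absent' for webbed digits, supporting them as a clade.
Most parsimonious ingroup topology: (Taxon 4,((Taxon 6,Taxon 3),Taxon 1)).
The clade {Taxon 3, Taxon 6} is supported by webbed digits: its derived state 'absent' occurs in exactly those taxa and in no other taxon (including the outgroup).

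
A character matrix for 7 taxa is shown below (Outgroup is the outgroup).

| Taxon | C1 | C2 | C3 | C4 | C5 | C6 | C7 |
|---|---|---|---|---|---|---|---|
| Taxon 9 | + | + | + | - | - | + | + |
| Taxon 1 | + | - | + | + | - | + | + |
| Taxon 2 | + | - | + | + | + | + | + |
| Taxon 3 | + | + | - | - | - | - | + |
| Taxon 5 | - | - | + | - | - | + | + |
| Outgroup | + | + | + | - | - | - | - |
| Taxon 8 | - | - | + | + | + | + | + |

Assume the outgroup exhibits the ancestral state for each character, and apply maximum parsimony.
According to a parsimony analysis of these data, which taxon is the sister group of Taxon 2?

Character polarity is set by the outgroup: the derived state is whichever differs from the outgroup's state, so for C1, C2, C3 the derived state is '-', and for the remaining characters it is '+'.
C1 (state '-') occurs in Taxon 5 and Taxon 8 but conflicts with the nesting implied by the other characters — most parsimoniously interpreted as homoplasy.
C2 (derived state '-') is shared by Taxon 1, Taxon 2, Taxon 5, and Taxon 8 — a synapomorphy uniting that clade.
C3: derived state '-' in Taxon 3 only — an autapomorphy, so it tells us nothing about relationships among taxa.
C4: derived state '+' in Taxon 1, Taxon 2, and Taxon 8 only — synapomorphy for {Taxon 1, Taxon 2, Taxon 8}.
Only Taxon 2 and Taxon 8 show the derived state '+' for C5, supporting them as a clade.
C6 (derived state '+') is shared by Taxon 1, Taxon 2, Taxon 5, Taxon 8, and Taxon 9 — a synapomorphy uniting that clade.
C7 (derived state '+') is shared by all ingroup taxa — unites the whole ingroup.
Most parsimonious ingroup topology: (((((Taxon 8,Taxon 2),Taxon 1),Taxon 5),Taxon 9),Taxon 3).
Taxon 2 and Taxon 8 form a cherry on this tree, so they are sister taxa.

Taxon 8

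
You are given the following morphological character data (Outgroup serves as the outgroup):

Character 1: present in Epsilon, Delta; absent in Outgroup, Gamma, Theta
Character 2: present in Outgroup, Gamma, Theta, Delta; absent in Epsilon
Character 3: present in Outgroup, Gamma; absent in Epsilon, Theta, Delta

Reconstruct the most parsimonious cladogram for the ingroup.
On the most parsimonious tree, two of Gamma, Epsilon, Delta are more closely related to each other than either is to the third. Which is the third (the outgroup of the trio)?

Character polarity is set by the outgroup: the derived state is whichever differs from the outgroup's state, so for Character 2, Character 3 the derived state is 'absent', and for the remaining characters it is 'present'.
Character 1: derived state 'present' in Delta and Epsilon only — synapomorphy for {Delta, Epsilon}.
Character 2 (derived state 'absent') is unique to Epsilon (autapomorphy; uninformative for grouping).
Character 3: derived state 'absent' in Delta, Epsilon, and Theta only — synapomorphy for {Delta, Epsilon, Theta}.
Most parsimonious ingroup topology: (Gamma,((Epsilon,Delta),Theta)).
Delta and Epsilon share a more recent common ancestor with each other than either does with Gamma, so Gamma is the least closely related of the three.

Gamma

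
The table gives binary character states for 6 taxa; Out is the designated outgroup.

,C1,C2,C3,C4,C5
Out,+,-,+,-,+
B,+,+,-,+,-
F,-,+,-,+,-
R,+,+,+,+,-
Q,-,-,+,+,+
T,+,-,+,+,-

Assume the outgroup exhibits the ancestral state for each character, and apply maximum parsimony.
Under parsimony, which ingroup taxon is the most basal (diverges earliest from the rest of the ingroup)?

Character polarity is set by the outgroup: the derived state is whichever differs from the outgroup's state, so for C1, C3, C5 the derived state is '-', and for the remaining characters it is '+'.
C1 groups F and Q, which is incompatible with the clades supported by the remaining characters; treating it as convergent (homoplasy) costs fewer steps than any alternative tree.
Only B, F, and R show the derived state '+' for C2, supporting them as a clade.
C3 (derived state '-') is shared by B and F — a synapomorphy uniting that clade.
C4 (derived state '+') is shared by all ingroup taxa — unites the whole ingroup.
C5: derived state '-' in B, F, R, and T only — synapomorphy for {B, F, R, T}.
Most parsimonious ingroup topology: ((((B,F),R),T),Q).
Q is sister to the clade containing all other ingroup taxa, so it is the earliest-diverging (most basal) ingroup lineage.

Q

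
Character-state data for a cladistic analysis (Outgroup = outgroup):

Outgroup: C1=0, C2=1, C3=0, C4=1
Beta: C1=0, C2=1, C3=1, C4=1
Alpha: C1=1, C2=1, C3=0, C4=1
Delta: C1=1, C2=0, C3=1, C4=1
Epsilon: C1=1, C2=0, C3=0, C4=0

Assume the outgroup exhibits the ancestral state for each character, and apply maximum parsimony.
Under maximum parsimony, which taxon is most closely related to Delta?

Character polarity is set by the outgroup: the derived state is whichever differs from the outgroup's state, so for C2, C4 the derived state is '0', and for the remaining characters it is '1'.
C1: derived state '1' in Alpha, Delta, and Epsilon only — synapomorphy for {Alpha, Delta, Epsilon}.
C2: derived state '0' in Delta and Epsilon only — synapomorphy for {Delta, Epsilon}.
C3 groups Beta and Delta, which is incompatible with the clades supported by the remaining characters; treating it as convergent (homoplasy) costs fewer steps than any alternative tree.
C4 (derived state '0') is unique to Epsilon (autapomorphy; uninformative for grouping).
Most parsimonious ingroup topology: (Beta,(Alpha,(Delta,Epsilon))).
Delta and Epsilon form a cherry on this tree, so they are sister taxa.

Epsilon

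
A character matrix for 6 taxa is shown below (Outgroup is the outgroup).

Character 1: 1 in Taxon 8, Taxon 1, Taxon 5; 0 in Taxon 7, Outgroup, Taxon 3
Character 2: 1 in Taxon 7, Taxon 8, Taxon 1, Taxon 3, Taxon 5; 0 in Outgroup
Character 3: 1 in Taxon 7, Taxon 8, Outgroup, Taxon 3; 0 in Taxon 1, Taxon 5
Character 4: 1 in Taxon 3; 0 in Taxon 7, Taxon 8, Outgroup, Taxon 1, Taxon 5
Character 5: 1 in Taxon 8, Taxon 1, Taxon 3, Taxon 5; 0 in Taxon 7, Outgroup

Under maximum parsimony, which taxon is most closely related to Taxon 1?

Taxon 5

Character polarity is set by the outgroup: the derived state is whichever differs from the outgroup's state, so for Character 3 the derived state is '0', and for the remaining characters it is '1'.
Character 1: derived state '1' in Taxon 1, Taxon 5, and Taxon 8 only — synapomorphy for {Taxon 1, Taxon 5, Taxon 8}.
Character 2 (derived state '1') is shared by all ingroup taxa — unites the whole ingroup.
Character 3 (derived state '0') is shared by Taxon 1 and Taxon 5 — a synapomorphy uniting that clade.
Character 4: derived state '1' in Taxon 3 only — an autapomorphy, so it tells us nothing about relationships among taxa.
Character 5: derived state '1' in Taxon 1, Taxon 3, Taxon 5, and Taxon 8 only — synapomorphy for {Taxon 1, Taxon 3, Taxon 5, Taxon 8}.
Most parsimonious ingroup topology: ((((Taxon 5,Taxon 1),Taxon 8),Taxon 3),Taxon 7).
Taxon 1 and Taxon 5 form a cherry on this tree, so they are sister taxa.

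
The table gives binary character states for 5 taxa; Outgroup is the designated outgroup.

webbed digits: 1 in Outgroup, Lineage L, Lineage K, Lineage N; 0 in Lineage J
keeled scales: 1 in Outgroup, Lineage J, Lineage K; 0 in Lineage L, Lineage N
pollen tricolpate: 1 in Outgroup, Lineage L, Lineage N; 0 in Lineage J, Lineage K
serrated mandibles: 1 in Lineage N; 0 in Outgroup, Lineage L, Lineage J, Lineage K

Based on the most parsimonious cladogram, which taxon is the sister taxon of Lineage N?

Character polarity is set by the outgroup: the derived state is whichever differs from the outgroup's state, so for webbed digits, keeled scales, pollen tricolpate the derived state is '0', and for the remaining characters it is '1'.
webbed digits (derived state '0') is unique to Lineage J (autapomorphy; uninformative for grouping).
Only Lineage L and Lineage N show the derived state '0' for keeled scales, supporting them as a clade.
pollen tricolpate (derived state '0') is shared by Lineage J and Lineage K — a synapomorphy uniting that clade.
serrated mandibles: derived state '1' in Lineage N only — an autapomorphy, so it tells us nothing about relationships among taxa.
Most parsimonious ingroup topology: ((Lineage L,Lineage N),(Lineage J,Lineage K)).
Lineage N and Lineage L form a cherry on this tree, so they are sister taxa.

Lineage L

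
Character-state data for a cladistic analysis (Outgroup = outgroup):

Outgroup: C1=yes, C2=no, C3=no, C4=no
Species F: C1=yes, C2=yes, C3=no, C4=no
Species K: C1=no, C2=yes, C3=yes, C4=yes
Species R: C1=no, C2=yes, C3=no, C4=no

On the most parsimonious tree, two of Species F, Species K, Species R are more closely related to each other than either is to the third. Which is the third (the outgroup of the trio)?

Character polarity is set by the outgroup: the derived state is whichever differs from the outgroup's state, so for C1 the derived state is 'no', and for the remaining characters it is 'yes'.
C1 (derived state 'no') is shared by Species K and Species R — a synapomorphy uniting that clade.
All ingroup taxa share the derived state 'yes' for C2; it defines the ingroup but does not resolve relationships within it.
C3: derived state 'yes' in Species K only — an autapomorphy, so it tells us nothing about relationships among taxa.
C4: derived state 'yes' in Species K only — an autapomorphy, so it tells us nothing about relationships among taxa.
Most parsimonious ingroup topology: (Species F,(Species K,Species R)).
Species K and Species R share a more recent common ancestor with each other than either does with Species F, so Species F is the least closely related of the three.

Species F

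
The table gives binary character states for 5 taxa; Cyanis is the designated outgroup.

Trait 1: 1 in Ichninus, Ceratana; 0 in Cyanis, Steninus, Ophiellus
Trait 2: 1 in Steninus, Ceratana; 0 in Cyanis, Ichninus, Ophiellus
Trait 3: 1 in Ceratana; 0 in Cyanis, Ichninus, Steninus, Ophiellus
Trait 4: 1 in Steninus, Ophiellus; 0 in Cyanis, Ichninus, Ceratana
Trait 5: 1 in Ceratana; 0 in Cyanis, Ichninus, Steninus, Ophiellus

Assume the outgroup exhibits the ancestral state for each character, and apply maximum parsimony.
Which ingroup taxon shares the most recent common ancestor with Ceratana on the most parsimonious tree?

Ichninus

The outgroup has state '0' for every character, so '1' is the derived state throughout.
Trait 1 (derived state '1') is shared by Ceratana and Ichninus — a synapomorphy uniting that clade.
Trait 2 groups Ceratana and Steninus, which is incompatible with the clades supported by the remaining characters; treating it as convergent (homoplasy) costs fewer steps than any alternative tree.
Trait 3 (derived state '1') is unique to Ceratana (autapomorphy; uninformative for grouping).
Trait 4 (derived state '1') is shared by Ophiellus and Steninus — a synapomorphy uniting that clade.
Trait 5 (derived state '1') is unique to Ceratana (autapomorphy; uninformative for grouping).
Most parsimonious ingroup topology: ((Ichninus,Ceratana),(Steninus,Ophiellus)).
Ceratana and Ichninus form a cherry on this tree, so they are sister taxa.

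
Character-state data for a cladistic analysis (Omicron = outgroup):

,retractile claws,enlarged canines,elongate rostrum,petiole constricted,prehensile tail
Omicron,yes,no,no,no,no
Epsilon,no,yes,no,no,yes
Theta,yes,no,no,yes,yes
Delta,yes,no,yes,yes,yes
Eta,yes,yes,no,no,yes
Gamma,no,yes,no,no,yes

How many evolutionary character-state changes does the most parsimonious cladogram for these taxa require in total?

5

Character polarity is set by the outgroup: the derived state is whichever differs from the outgroup's state, so for retractile claws the derived state is 'no', and for the remaining characters it is 'yes'.
Only Epsilon and Gamma show the derived state 'no' for retractile claws, supporting them as a clade.
enlarged canines: derived state 'yes' in Epsilon, Eta, and Gamma only — synapomorphy for {Epsilon, Eta, Gamma}.
elongate rostrum (derived state 'yes') is unique to Delta (autapomorphy; uninformative for grouping).
petiole constricted (derived state 'yes') is shared by Delta and Theta — a synapomorphy uniting that clade.
prehensile tail (derived state 'yes') is shared by all ingroup taxa — unites the whole ingroup.
Most parsimonious ingroup topology: (((Epsilon,Gamma),Eta),(Theta,Delta)).
Changes per character on this tree: retractile claws: 1; enlarged canines: 1; elongate rostrum: 1; petiole constricted: 1; prehensile tail: 1.
Total = 5.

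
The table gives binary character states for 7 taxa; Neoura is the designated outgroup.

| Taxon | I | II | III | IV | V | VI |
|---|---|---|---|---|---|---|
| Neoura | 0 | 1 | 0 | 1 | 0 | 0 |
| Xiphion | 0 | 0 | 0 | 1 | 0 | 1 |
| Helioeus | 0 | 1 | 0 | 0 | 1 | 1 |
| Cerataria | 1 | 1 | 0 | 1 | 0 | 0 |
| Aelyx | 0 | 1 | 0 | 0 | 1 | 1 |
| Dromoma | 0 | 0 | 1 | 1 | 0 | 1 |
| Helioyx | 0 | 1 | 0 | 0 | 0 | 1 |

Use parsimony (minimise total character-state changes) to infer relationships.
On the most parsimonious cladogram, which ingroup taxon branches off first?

Cerataria

Character polarity is set by the outgroup: the derived state is whichever differs from the outgroup's state, so for II, IV the derived state is '0', and for the remaining characters it is '1'.
I: derived state '1' in Cerataria only — an autapomorphy, so it tells us nothing about relationships among taxa.
Only Dromoma and Xiphion show the derived state '0' for II, supporting them as a clade.
III: derived state '1' in Dromoma only — an autapomorphy, so it tells us nothing about relationships among taxa.
Only Aelyx, Helioeus, and Helioyx show the derived state '0' for IV, supporting them as a clade.
V: derived state '1' in Aelyx and Helioeus only — synapomorphy for {Aelyx, Helioeus}.
VI (derived state '1') is shared by Aelyx, Dromoma, Helioeus, Helioyx, and Xiphion — a synapomorphy uniting that clade.
Most parsimonious ingroup topology: (((Xiphion,Dromoma),((Helioeus,Aelyx),Helioyx)),Cerataria).
Cerataria is sister to the clade containing all other ingroup taxa, so it is the earliest-diverging (most basal) ingroup lineage.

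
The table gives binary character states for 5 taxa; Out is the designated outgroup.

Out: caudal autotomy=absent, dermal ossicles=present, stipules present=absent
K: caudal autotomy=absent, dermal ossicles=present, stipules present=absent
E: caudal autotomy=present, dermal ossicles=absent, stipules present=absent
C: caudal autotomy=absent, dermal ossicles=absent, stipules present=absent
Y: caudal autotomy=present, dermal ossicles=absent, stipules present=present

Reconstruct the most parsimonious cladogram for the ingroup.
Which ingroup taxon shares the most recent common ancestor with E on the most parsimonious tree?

Y

Character polarity is set by the outgroup: the derived state is whichever differs from the outgroup's state, so for dermal ossicles the derived state is 'absent', and for the remaining characters it is 'present'.
caudal autotomy (derived state 'present') is shared by E and Y — a synapomorphy uniting that clade.
dermal ossicles: derived state 'absent' in C, E, and Y only — synapomorphy for {C, E, Y}.
stipules present (derived state 'present') is unique to Y (autapomorphy; uninformative for grouping).
Most parsimonious ingroup topology: (K,((E,Y),C)).
E and Y form a cherry on this tree, so they are sister taxa.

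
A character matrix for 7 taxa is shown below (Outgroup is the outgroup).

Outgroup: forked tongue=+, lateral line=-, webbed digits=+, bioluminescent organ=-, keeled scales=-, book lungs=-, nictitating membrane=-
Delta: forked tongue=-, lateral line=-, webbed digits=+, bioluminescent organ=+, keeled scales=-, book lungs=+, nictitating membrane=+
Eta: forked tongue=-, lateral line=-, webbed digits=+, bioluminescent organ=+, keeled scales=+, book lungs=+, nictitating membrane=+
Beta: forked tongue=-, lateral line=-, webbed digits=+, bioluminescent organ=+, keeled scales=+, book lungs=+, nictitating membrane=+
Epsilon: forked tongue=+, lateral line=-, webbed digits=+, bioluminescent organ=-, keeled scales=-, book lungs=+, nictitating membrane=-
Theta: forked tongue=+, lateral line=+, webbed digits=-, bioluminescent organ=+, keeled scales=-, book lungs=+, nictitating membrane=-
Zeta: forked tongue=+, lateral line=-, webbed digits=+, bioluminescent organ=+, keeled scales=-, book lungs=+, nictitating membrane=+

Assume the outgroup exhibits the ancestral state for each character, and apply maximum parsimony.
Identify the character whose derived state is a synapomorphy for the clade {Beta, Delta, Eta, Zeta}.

Character polarity is set by the outgroup: the derived state is whichever differs from the outgroup's state, so for forked tongue, webbed digits the derived state is '-', and for the remaining characters it is '+'.
Only Beta, Delta, and Eta show the derived state '-' for forked tongue, supporting them as a clade.
lateral line: derived state '+' in Theta only — an autapomorphy, so it tells us nothing about relationships among taxa.
webbed digits (derived state '-') is unique to Theta (autapomorphy; uninformative for grouping).
bioluminescent organ (derived state '+') is shared by Beta, Delta, Eta, Theta, and Zeta — a synapomorphy uniting that clade.
keeled scales (derived state '+') is shared by Beta and Eta — a synapomorphy uniting that clade.
book lungs (derived state '+') is shared by all ingroup taxa — unites the whole ingroup.
nictitating membrane: derived state '+' in Beta, Delta, Eta, and Zeta only — synapomorphy for {Beta, Delta, Eta, Zeta}.
Most parsimonious ingroup topology: ((((Delta,(Eta,Beta)),Zeta),Theta),Epsilon).
The clade {Beta, Delta, Eta, Zeta} is supported by nictitating membrane: its derived state '+' occurs in exactly those taxa and in no other taxon (including the outgroup).

nictitating membrane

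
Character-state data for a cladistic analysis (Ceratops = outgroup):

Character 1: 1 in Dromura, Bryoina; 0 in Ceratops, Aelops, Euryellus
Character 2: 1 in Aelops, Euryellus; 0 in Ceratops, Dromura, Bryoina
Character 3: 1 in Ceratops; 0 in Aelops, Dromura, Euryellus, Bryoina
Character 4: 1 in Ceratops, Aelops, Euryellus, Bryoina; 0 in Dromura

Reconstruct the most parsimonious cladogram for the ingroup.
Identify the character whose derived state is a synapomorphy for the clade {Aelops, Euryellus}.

Character polarity is set by the outgroup: the derived state is whichever differs from the outgroup's state, so for Character 3, Character 4 the derived state is '0', and for the remaining characters it is '1'.
Only Bryoina and Dromura show the derived state '1' for Character 1, supporting them as a clade.
Character 2: derived state '1' in Aelops and Euryellus only — synapomorphy for {Aelops, Euryellus}.
Character 3 (derived state '0') is shared by all ingroup taxa — unites the whole ingroup.
Character 4 (derived state '0') is unique to Dromura (autapomorphy; uninformative for grouping).
Most parsimonious ingroup topology: ((Aelops,Euryellus),(Dromura,Bryoina)).
The clade {Aelops, Euryellus} is supported by Character 2: its derived state '1' occurs in exactly those taxa and in no other taxon (including the outgroup).

Character 2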